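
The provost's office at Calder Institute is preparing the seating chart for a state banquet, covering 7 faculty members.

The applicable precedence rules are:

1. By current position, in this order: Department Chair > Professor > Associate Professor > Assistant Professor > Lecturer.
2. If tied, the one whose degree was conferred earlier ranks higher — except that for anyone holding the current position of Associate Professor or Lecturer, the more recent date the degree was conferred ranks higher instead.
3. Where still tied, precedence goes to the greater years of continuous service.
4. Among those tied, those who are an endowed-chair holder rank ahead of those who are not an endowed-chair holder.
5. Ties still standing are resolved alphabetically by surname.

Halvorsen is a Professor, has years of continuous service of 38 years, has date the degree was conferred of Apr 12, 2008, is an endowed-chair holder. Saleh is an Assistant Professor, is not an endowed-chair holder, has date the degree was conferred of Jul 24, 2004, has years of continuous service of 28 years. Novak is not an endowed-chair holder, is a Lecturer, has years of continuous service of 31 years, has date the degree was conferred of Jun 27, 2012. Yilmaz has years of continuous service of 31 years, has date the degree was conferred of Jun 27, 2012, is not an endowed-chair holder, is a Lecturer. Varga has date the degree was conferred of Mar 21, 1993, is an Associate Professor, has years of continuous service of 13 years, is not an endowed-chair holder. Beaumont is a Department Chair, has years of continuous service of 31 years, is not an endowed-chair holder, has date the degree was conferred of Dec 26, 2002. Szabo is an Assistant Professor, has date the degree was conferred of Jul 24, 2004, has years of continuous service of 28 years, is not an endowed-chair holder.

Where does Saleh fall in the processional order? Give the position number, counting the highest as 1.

By current position: Beaumont (Department Chair); then Halvorsen (Professor); then Varga (Associate Professor); then Saleh and Szabo (Assistant Professor); then Novak and Yilmaz (Lecturer).
Saleh and Szabo both have date the degree was conferred Jul 24, 2004, so the next rule applies.
Saleh and Szabo both have years of continuous service 28 years, so the next rule applies.
Saleh and Szabo are each not an endowed-chair holder, so the next rule applies.
Among Saleh and Szabo, alphabetically by surname: Saleh before Szabo.
Novak and Yilmaz both have date the degree was conferred Jun 27, 2012, so the next rule applies.
Novak and Yilmaz both have years of continuous service 31 years, so the next rule applies.
Novak and Yilmaz are each not an endowed-chair holder, so the next rule applies.
Among Novak and Yilmaz, alphabetically by surname: Novak before Yilmaz.
Order: Beaumont, Halvorsen, Varga, Saleh, Szabo, Novak, Yilmaz. So position 4.

4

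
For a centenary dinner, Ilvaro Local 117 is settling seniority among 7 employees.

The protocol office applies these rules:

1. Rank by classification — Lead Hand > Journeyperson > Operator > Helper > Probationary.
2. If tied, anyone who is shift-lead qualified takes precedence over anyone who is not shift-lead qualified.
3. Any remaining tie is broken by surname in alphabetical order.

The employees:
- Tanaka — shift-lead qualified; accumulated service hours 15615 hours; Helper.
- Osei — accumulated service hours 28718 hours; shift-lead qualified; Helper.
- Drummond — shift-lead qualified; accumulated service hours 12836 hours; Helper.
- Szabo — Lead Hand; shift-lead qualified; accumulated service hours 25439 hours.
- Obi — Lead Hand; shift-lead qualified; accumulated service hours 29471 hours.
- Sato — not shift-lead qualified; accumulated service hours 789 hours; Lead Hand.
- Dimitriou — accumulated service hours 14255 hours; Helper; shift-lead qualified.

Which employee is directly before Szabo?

By classification: Obi, Szabo and Sato (Lead Hand); then Dimitriou, Drummond, Osei and Tanaka (Helper).
Among Obi, Szabo and Sato, shift-lead qualified before not shift-lead qualified: Obi and Szabo (shift-lead qualified) before Sato (not shift-lead qualified).
Among Obi and Szabo, alphabetically by surname: Obi before Szabo.
Dimitriou, Drummond, Osei and Tanaka are each shift-lead qualified, so the next rule applies.
Among Dimitriou, Drummond, Osei and Tanaka, alphabetically by surname: Dimitriou before Drummond before Osei before Tanaka.
Order: Obi, Szabo, Sato, Dimitriou, Drummond, Osei, Tanaka.

Obi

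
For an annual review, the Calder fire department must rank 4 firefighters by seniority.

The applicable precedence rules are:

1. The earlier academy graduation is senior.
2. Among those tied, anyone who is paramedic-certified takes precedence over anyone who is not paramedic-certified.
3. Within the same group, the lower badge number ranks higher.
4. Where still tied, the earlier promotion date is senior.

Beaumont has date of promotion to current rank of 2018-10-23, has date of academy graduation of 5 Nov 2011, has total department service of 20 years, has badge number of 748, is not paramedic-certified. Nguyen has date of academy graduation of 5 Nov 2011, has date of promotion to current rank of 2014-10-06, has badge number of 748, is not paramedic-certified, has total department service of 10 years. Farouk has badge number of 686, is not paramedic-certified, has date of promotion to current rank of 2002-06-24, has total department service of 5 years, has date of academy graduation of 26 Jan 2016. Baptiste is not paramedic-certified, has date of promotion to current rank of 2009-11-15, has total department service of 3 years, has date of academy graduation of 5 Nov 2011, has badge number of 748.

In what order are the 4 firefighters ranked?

Baptiste, Nguyen, Beaumont, Farouk

By date of academy graduation (earlier first): Baptiste, Nguyen and Beaumont (each 5 Nov 2011); then Farouk (26 Jan 2016).
Baptiste, Nguyen and Beaumont are each not paramedic-certified, so the next rule applies.
Baptiste, Nguyen and Beaumont all have badge number 748, so the next rule applies.
Among Baptiste, Nguyen and Beaumont, by date of promotion to current rank (earlier first): Baptiste (2009-11-15) before Nguyen (2014-10-06) before Beaumont (2018-10-23).
Full order: Baptiste, Nguyen, Beaumont, Farouk.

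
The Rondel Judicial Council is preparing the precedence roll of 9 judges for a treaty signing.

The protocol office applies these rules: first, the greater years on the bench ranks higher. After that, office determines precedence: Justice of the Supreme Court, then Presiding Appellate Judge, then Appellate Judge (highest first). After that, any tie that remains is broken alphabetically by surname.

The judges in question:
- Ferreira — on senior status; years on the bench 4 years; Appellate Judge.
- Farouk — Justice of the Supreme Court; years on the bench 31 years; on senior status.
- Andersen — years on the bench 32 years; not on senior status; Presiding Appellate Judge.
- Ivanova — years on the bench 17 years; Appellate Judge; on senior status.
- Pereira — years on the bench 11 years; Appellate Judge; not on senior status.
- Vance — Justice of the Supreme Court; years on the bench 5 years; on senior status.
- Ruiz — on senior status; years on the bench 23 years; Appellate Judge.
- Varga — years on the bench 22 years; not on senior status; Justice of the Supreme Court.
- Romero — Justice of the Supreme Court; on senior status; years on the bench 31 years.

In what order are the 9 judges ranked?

By years on the bench (higher first): Andersen (32 years); then Farouk and Romero (both 31 years); then Ruiz (23 years); then Varga (22 years); then Ivanova (17 years); then Pereira (11 years); then Vance (5 years); then Ferreira (4 years).
Farouk and Romero are each Justice of the Supreme Court, so the next rule applies.
Among Farouk and Romero, alphabetically by surname: Farouk before Romero.
Full order: Andersen, Farouk, Romero, Ruiz, Varga, Ivanova, Pereira, Vance, Ferreira.

Andersen, Farouk, Romero, Ruiz, Varga, Ivanova, Pereira, Vance, Ferreira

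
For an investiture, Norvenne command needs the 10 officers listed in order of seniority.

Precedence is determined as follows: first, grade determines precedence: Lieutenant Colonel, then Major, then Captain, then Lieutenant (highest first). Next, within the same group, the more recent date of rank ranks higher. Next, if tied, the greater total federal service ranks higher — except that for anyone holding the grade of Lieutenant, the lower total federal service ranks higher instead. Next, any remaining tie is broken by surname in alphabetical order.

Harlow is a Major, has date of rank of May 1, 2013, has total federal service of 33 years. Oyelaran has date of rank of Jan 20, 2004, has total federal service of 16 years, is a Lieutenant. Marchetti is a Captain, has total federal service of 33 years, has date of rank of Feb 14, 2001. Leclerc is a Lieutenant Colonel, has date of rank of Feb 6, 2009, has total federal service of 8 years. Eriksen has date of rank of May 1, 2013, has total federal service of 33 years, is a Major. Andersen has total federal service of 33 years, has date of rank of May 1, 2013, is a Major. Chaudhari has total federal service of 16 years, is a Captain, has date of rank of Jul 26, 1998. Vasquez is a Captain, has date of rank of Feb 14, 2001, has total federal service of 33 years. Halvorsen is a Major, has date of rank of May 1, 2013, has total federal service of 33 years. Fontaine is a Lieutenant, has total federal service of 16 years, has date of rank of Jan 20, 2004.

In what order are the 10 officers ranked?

By grade: Leclerc (Lieutenant Colonel); then Andersen, Eriksen, Halvorsen and Harlow (Major); then Marchetti, Vasquez and Chaudhari (Captain); then Fontaine and Oyelaran (Lieutenant).
Andersen, Eriksen, Halvorsen and Harlow all have date of rank May 1, 2013, so the next rule applies.
Andersen, Eriksen, Halvorsen and Harlow all have total federal service 33 years, so the next rule applies.
Among Andersen, Eriksen, Halvorsen and Harlow, alphabetically by surname: Andersen before Eriksen before Halvorsen before Harlow.
Among Marchetti, Vasquez and Chaudhari, by date of rank (later first): Marchetti and Vasquez (Feb 14, 2001) before Chaudhari (Jul 26, 1998).
Marchetti and Vasquez both have total federal service 33 years, so the next rule applies.
Among Marchetti and Vasquez, alphabetically by surname: Marchetti before Vasquez.
Fontaine and Oyelaran both have date of rank Jan 20, 2004, so the next rule applies.
Fontaine and Oyelaran both have total federal service 16 years, so the next rule applies.
Among Fontaine and Oyelaran, alphabetically by surname: Fontaine before Oyelaran.
Full order: Leclerc, Andersen, Eriksen, Halvorsen, Harlow, Marchetti, Vasquez, Chaudhari, Fontaine, Oyelaran.

Leclerc, Andersen, Eriksen, Halvorsen, Harlow, Marchetti, Vasquez, Chaudhari, Fontaine, Oyelaran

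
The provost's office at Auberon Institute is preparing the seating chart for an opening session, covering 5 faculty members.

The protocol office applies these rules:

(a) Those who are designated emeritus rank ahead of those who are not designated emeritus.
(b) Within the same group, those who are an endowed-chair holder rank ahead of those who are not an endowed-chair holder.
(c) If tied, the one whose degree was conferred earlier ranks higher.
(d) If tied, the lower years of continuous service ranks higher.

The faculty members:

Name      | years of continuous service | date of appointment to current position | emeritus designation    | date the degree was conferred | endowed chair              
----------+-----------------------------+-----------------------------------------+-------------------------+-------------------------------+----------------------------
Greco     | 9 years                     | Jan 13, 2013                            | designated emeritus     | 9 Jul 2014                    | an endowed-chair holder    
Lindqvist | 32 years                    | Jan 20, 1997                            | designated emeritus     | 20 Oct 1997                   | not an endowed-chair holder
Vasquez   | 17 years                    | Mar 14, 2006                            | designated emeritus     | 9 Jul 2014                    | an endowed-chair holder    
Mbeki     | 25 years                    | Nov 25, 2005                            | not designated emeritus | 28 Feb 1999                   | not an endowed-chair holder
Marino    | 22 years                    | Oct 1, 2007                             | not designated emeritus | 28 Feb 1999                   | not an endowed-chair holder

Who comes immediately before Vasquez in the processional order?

By the first rule: Greco, Vasquez and Lindqvist (each designated emeritus); then Marino and Mbeki (both not designated emeritus).
Among Greco, Vasquez and Lindqvist, an endowed-chair holder before not an endowed-chair holder: Greco and Vasquez (an endowed-chair holder) before Lindqvist (not an endowed-chair holder).
Greco and Vasquez both have date the degree was conferred 9 Jul 2014, so the next rule applies.
Among Greco and Vasquez, by years of continuous service (lower first): Greco (9 years) before Vasquez (17 years).
Marino and Mbeki are each not an endowed-chair holder, so the next rule applies.
Marino and Mbeki both have date the degree was conferred 28 Feb 1999, so the next rule applies.
Among Marino and Mbeki, by years of continuous service (lower first): Marino (22 years) before Mbeki (25 years).
Order: Greco, Vasquez, Lindqvist, Marino, Mbeki.

Greco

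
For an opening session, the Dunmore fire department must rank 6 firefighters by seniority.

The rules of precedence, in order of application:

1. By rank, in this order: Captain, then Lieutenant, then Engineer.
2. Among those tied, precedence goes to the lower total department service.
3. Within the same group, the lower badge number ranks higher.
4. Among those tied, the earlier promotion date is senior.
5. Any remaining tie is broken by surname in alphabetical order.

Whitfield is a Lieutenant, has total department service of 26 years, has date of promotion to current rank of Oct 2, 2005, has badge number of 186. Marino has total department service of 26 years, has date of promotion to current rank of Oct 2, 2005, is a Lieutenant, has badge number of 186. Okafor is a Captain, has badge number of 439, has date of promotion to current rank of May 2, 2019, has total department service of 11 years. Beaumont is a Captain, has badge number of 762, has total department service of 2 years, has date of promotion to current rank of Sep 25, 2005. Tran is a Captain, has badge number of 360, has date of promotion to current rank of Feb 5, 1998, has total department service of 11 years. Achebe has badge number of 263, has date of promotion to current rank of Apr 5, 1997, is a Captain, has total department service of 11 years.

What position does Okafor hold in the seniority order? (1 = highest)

4

By rank: Beaumont, Achebe, Tran and Okafor (Captain); then Marino and Whitfield (Lieutenant).
Among Beaumont, Achebe, Tran and Okafor, by total department service (lower first): Beaumont (2 years) before Achebe, Tran and Okafor (11 years).
Among Achebe, Tran and Okafor, by badge number (lower first): Achebe (263) before Tran (360) before Okafor (439).
Marino and Whitfield both have total department service 26 years, so the next rule applies.
Marino and Whitfield both have badge number 186, so the next rule applies.
Marino and Whitfield both have date of promotion to current rank Oct 2, 2005, so the next rule applies.
Among Marino and Whitfield, alphabetically by surname: Marino before Whitfield.
Order: Beaumont, Achebe, Tran, Okafor, Marino, Whitfield. So position 4.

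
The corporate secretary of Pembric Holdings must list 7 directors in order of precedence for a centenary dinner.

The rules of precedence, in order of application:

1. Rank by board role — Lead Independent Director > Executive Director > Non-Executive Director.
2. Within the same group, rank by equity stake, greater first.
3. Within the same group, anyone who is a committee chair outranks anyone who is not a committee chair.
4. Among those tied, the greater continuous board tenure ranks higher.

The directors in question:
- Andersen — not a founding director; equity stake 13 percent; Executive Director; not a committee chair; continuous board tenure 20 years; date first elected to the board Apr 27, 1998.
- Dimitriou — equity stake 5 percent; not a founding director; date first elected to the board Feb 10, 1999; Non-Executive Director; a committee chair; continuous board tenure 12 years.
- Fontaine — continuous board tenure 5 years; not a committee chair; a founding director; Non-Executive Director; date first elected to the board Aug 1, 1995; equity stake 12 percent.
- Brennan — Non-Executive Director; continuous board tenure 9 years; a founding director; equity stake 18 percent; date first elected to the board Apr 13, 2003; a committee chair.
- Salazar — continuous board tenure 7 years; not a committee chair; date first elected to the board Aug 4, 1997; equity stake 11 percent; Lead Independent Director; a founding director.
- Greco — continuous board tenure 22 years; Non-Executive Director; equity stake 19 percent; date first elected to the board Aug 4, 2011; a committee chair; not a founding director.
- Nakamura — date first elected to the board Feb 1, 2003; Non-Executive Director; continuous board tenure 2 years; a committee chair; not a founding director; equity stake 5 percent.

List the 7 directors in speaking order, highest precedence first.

Salazar, Andersen, Greco, Brennan, Fontaine, Dimitriou, Nakamura

By board role: Salazar (Lead Independent Director); then Andersen (Executive Director); then Greco, Brennan, Fontaine, Dimitriou and Nakamura (Non-Executive Director).
Among Greco, Brennan, Fontaine, Dimitriou and Nakamura, by equity stake (higher first): Greco (19 percent) before Brennan (18 percent) before Fontaine (12 percent) before Dimitriou and Nakamura (5 percent).
Dimitriou and Nakamura are each a committee chair, so the next rule applies.
Among Dimitriou and Nakamura, by continuous board tenure (higher first): Dimitriou (12 years) before Nakamura (2 years).
Full order: Salazar, Andersen, Greco, Brennan, Fontaine, Dimitriou, Nakamura.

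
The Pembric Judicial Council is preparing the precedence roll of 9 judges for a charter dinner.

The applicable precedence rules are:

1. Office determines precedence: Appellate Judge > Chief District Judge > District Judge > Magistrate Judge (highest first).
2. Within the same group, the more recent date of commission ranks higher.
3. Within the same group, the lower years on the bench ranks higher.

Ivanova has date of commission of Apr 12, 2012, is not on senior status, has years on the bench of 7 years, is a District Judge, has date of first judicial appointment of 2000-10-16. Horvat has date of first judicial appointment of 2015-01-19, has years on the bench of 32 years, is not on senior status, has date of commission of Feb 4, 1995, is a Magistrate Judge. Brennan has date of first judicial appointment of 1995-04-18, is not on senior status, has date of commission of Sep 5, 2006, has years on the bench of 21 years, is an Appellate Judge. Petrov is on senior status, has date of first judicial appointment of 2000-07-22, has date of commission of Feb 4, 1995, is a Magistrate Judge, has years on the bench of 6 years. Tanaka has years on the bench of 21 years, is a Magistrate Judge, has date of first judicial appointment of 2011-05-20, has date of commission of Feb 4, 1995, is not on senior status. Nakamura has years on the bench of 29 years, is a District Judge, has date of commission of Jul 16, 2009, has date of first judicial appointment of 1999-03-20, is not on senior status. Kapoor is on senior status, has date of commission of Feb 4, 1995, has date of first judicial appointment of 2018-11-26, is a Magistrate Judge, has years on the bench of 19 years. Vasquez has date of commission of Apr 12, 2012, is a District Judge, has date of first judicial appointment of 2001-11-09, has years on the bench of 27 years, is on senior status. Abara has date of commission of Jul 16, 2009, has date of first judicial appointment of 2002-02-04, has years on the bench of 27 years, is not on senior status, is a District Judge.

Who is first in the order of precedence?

Brennan

By office: Brennan (Appellate Judge); then Ivanova, Vasquez, Abara and Nakamura (District Judge); then Petrov, Kapoor, Tanaka and Horvat (Magistrate Judge).
Among Ivanova, Vasquez, Abara and Nakamura, by date of commission (later first): Ivanova and Vasquez (Apr 12, 2012) before Abara and Nakamura (Jul 16, 2009).
Among Ivanova and Vasquez, by years on the bench (lower first): Ivanova (7 years) before Vasquez (27 years).
Among Abara and Nakamura, by years on the bench (lower first): Abara (27 years) before Nakamura (29 years).
Petrov, Kapoor, Tanaka and Horvat all have date of commission Feb 4, 1995, so the next rule applies.
Among Petrov, Kapoor, Tanaka and Horvat, by years on the bench (lower first): Petrov (6 years) before Kapoor (19 years) before Tanaka (21 years) before Horvat (32 years).
Order: Brennan, Ivanova, Vasquez, Abara, Nakamura, Petrov, Kapoor, Tanaka, Horvat.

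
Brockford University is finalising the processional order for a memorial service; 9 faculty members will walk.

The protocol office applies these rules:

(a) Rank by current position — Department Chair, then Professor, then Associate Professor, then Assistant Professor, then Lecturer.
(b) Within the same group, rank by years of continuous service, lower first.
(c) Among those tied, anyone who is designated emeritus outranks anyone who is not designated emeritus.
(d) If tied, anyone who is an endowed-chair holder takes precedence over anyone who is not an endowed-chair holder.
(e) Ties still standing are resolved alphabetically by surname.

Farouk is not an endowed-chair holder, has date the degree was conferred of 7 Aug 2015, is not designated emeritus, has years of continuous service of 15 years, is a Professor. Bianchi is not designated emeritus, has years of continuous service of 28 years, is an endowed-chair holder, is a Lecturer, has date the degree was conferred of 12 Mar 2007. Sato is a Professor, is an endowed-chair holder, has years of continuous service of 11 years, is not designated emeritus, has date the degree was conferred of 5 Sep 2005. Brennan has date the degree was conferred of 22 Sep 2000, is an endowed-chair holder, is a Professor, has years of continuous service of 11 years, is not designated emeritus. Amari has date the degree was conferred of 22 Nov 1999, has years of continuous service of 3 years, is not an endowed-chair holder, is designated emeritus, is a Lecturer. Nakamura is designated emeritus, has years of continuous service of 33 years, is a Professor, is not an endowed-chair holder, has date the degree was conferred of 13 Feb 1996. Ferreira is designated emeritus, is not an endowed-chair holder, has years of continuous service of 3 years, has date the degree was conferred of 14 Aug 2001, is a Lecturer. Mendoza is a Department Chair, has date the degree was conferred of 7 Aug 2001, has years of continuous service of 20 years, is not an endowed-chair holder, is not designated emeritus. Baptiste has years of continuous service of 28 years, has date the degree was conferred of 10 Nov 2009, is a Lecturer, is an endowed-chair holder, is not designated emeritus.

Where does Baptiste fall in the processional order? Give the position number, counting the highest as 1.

8

By current position: Mendoza (Department Chair); then Brennan, Sato, Farouk and Nakamura (Professor); then Amari, Ferreira, Baptiste and Bianchi (Lecturer).
Among Brennan, Sato, Farouk and Nakamura, by years of continuous service (lower first): Brennan and Sato (11 years) before Farouk (15 years) before Nakamura (33 years).
Brennan and Sato are each not designated emeritus, so the next rule applies.
Brennan and Sato are each an endowed-chair holder, so the next rule applies.
Among Brennan and Sato, alphabetically by surname: Brennan before Sato.
Among Amari, Ferreira, Baptiste and Bianchi, by years of continuous service (lower first): Amari and Ferreira (3 years) before Baptiste and Bianchi (28 years).
Amari and Ferreira are each designated emeritus, so the next rule applies.
Amari and Ferreira are each not an endowed-chair holder, so the next rule applies.
Among Amari and Ferreira, alphabetically by surname: Amari before Ferreira.
Baptiste and Bianchi are each not designated emeritus, so the next rule applies.
Baptiste and Bianchi are each an endowed-chair holder, so the next rule applies.
Among Baptiste and Bianchi, alphabetically by surname: Baptiste before Bianchi.
Order: Mendoza, Brennan, Sato, Farouk, Nakamura, Amari, Ferreira, Baptiste, Bianchi. So position 8.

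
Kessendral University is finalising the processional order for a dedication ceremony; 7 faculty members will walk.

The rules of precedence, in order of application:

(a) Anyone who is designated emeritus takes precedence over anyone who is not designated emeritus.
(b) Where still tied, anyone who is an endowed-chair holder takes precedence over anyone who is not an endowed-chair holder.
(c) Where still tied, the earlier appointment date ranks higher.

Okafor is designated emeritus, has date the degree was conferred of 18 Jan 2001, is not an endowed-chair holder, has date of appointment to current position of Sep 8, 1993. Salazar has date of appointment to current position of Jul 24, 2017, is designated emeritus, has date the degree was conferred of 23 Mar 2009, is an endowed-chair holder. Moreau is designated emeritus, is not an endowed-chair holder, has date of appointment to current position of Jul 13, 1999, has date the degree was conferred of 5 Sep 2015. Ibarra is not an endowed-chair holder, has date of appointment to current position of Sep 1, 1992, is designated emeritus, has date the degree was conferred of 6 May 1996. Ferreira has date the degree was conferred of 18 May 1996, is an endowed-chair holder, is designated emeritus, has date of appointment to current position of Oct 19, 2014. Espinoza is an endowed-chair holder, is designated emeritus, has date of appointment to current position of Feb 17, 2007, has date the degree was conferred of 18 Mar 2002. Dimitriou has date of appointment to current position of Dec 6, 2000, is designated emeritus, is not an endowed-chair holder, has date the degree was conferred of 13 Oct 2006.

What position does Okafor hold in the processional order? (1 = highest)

5

By the first rule: Espinoza, Ferreira, Salazar, Ibarra, Okafor, Moreau and Dimitriou (each designated emeritus).
Among Espinoza, Ferreira, Salazar, Ibarra, Okafor, Moreau and Dimitriou, an endowed-chair holder before not an endowed-chair holder: Espinoza, Ferreira and Salazar (an endowed-chair holder) before Ibarra, Okafor, Moreau and Dimitriou (not an endowed-chair holder).
Among Espinoza, Ferreira and Salazar, by date of appointment to current position (earlier first): Espinoza (Feb 17, 2007) before Ferreira (Oct 19, 2014) before Salazar (Jul 24, 2017).
Among Ibarra, Okafor, Moreau and Dimitriou, by date of appointment to current position (earlier first): Ibarra (Sep 1, 1992) before Okafor (Sep 8, 1993) before Moreau (Jul 13, 1999) before Dimitriou (Dec 6, 2000).
Order: Espinoza, Ferreira, Salazar, Ibarra, Okafor, Moreau, Dimitriou. So position 5.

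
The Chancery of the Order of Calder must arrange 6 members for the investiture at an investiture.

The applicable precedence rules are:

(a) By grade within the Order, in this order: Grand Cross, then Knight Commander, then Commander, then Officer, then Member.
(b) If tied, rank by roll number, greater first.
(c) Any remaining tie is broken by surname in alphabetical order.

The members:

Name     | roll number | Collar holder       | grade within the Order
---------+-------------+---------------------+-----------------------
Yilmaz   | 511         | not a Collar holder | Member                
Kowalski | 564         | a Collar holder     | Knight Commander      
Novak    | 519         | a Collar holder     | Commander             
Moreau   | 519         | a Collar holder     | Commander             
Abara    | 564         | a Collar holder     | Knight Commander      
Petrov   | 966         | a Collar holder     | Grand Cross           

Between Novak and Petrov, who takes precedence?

Petrov

By grade within the Order: Petrov (Grand Cross); then Abara and Kowalski (Knight Commander); then Moreau and Novak (Commander); then Yilmaz (Member).
Abara and Kowalski both have roll number 564, so the next rule applies.
Among Abara and Kowalski, alphabetically by surname: Abara before Kowalski.
Moreau and Novak both have roll number 519, so the next rule applies.
Among Moreau and Novak, alphabetically by surname: Moreau before Novak.
So Petrov takes precedence.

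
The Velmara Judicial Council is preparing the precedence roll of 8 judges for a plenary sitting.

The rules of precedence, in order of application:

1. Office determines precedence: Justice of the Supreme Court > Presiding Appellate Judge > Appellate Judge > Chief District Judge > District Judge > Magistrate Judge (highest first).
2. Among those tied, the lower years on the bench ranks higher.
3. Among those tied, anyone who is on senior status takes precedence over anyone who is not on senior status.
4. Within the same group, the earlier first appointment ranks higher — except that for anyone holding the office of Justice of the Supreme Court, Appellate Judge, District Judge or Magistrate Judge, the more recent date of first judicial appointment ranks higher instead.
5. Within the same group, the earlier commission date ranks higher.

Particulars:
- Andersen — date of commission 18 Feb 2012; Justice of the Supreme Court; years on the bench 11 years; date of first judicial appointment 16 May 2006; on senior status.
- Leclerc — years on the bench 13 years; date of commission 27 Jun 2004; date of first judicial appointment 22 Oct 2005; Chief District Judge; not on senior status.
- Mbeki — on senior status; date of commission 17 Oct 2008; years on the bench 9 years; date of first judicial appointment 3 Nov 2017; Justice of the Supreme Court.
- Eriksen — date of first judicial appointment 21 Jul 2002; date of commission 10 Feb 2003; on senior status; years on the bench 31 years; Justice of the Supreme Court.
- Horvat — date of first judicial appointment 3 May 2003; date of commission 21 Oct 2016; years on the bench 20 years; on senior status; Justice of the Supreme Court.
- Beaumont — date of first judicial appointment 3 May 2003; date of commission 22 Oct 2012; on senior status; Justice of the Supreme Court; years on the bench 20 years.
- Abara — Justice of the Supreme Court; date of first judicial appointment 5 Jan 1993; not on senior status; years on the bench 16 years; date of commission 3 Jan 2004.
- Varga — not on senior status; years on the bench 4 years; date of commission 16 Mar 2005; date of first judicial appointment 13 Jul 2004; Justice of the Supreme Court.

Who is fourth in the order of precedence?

Abara

By office: Varga, Mbeki, Andersen, Abara, Beaumont, Horvat and Eriksen (Justice of the Supreme Court); then Leclerc (Chief District Judge).
Among Varga, Mbeki, Andersen, Abara, Beaumont, Horvat and Eriksen, by years on the bench (lower first): Varga (4 years) before Mbeki (9 years) before Andersen (11 years) before Abara (16 years) before Beaumont and Horvat (20 years) before Eriksen (31 years).
Beaumont and Horvat are each on senior status, so the next rule applies.
Beaumont and Horvat both have date of first judicial appointment 3 May 2003, so the next rule applies.
Among Beaumont and Horvat, by date of commission (earlier first): Beaumont (22 Oct 2012) before Horvat (21 Oct 2016).
Order: Varga, Mbeki, Andersen, Abara, Beaumont, Horvat, Eriksen, Leclerc.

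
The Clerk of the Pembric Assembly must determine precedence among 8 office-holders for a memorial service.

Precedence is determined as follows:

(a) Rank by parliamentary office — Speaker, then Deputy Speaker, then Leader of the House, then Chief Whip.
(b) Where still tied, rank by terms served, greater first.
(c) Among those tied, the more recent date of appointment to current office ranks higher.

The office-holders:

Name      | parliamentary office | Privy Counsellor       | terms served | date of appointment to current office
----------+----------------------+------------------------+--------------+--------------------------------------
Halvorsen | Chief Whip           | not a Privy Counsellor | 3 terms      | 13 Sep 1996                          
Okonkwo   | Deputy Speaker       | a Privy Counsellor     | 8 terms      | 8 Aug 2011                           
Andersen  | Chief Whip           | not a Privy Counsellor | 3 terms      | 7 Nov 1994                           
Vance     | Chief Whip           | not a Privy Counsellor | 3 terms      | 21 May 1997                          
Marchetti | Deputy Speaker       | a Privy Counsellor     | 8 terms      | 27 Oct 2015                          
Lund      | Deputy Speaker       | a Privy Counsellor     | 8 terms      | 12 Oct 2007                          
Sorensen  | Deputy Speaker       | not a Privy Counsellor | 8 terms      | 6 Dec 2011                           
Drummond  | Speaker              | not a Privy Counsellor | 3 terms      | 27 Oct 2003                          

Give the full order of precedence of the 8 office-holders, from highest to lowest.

Drummond, Marchetti, Sorensen, Okonkwo, Lund, Vance, Halvorsen, Andersen

By parliamentary office: Drummond (Speaker); then Marchetti, Sorensen, Okonkwo and Lund (Deputy Speaker); then Vance, Halvorsen and Andersen (Chief Whip).
Marchetti, Sorensen, Okonkwo and Lund all have terms served 8 terms, so the next rule applies.
Among Marchetti, Sorensen, Okonkwo and Lund, by date of appointment to current office (later first): Marchetti (27 Oct 2015) before Sorensen (6 Dec 2011) before Okonkwo (8 Aug 2011) before Lund (12 Oct 2007).
Vance, Halvorsen and Andersen all have terms served 3 terms, so the next rule applies.
Among Vance, Halvorsen and Andersen, by date of appointment to current office (later first): Vance (21 May 1997) before Halvorsen (13 Sep 1996) before Andersen (7 Nov 1994).
Full order: Drummond, Marchetti, Sorensen, Okonkwo, Lund, Vance, Halvorsen, Andersen.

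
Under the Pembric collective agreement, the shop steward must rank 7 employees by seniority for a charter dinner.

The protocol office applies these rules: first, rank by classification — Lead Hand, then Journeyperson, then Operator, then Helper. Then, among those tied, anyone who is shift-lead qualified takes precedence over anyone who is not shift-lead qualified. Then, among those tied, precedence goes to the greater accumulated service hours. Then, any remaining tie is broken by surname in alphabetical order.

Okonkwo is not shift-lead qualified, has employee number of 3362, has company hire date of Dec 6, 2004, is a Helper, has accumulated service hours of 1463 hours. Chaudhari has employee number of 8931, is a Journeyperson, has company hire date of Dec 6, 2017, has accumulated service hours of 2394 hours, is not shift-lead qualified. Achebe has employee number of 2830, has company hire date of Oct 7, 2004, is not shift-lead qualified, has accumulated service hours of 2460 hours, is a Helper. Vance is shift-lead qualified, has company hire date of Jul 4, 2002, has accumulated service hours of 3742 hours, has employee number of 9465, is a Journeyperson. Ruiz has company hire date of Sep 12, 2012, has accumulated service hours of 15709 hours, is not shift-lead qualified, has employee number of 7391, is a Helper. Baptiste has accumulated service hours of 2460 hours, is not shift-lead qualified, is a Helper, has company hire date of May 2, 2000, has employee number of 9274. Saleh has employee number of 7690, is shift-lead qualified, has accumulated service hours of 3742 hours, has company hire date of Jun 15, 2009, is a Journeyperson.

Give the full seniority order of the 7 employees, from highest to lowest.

By classification: Saleh, Vance and Chaudhari (Journeyperson); then Ruiz, Achebe, Baptiste and Okonkwo (Helper).
Among Saleh, Vance and Chaudhari, shift-lead qualified before not shift-lead qualified: Saleh and Vance (shift-lead qualified) before Chaudhari (not shift-lead qualified).
Saleh and Vance both have accumulated service hours 3742 hours, so the next rule applies.
Among Saleh and Vance, alphabetically by surname: Saleh before Vance.
Ruiz, Achebe, Baptiste and Okonkwo are each not shift-lead qualified, so the next rule applies.
Among Ruiz, Achebe, Baptiste and Okonkwo, by accumulated service hours (higher first): Ruiz (15709 hours) before Achebe and Baptiste (2460 hours) before Okonkwo (1463 hours).
Among Achebe and Baptiste, alphabetically by surname: Achebe before Baptiste.
Full order: Saleh, Vance, Chaudhari, Ruiz, Achebe, Baptiste, Okonkwo.

Saleh, Vance, Chaudhari, Ruiz, Achebe, Baptiste, Okonkwo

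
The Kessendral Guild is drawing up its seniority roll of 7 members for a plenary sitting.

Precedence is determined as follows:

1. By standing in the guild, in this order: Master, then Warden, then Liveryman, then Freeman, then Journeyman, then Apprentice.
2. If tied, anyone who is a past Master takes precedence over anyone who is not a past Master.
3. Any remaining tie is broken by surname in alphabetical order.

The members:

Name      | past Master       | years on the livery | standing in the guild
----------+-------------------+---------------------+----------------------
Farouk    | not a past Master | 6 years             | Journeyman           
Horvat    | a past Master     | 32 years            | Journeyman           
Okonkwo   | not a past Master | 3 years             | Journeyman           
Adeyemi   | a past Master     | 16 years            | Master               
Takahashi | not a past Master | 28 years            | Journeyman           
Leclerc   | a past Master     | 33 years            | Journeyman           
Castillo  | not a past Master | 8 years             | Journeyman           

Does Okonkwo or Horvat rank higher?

By standing in the guild: Adeyemi (Master); then Horvat, Leclerc, Castillo, Farouk, Okonkwo and Takahashi (Journeyman).
Among Horvat, Leclerc, Castillo, Farouk, Okonkwo and Takahashi, a past Master before not a past Master: Horvat and Leclerc (a past Master) before Castillo, Farouk, Okonkwo and Takahashi (not a past Master).
Among Horvat and Leclerc, alphabetically by surname: Horvat before Leclerc.
Among Castillo, Farouk, Okonkwo and Takahashi, alphabetically by surname: Castillo before Farouk before Okonkwo before Takahashi.
So Horvat takes precedence.

Horvat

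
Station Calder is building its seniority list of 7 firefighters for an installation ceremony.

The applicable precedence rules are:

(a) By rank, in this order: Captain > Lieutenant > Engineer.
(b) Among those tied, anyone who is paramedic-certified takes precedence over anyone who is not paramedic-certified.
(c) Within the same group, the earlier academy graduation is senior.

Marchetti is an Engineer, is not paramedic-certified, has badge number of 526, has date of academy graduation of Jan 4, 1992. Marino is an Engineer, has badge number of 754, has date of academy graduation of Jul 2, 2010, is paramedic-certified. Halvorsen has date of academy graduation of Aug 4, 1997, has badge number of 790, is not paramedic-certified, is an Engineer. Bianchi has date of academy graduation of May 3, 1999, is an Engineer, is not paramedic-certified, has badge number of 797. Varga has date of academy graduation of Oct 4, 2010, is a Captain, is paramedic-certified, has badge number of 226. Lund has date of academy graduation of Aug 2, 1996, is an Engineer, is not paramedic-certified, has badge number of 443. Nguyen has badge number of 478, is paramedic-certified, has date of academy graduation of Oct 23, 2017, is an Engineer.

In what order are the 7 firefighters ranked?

Varga, Marino, Nguyen, Marchetti, Lund, Halvorsen, Bianchi

By rank: Varga (Captain); then Marino, Nguyen, Marchetti, Lund, Halvorsen and Bianchi (Engineer).
Among Marino, Nguyen, Marchetti, Lund, Halvorsen and Bianchi, paramedic-certified before not paramedic-certified: Marino and Nguyen (paramedic-certified) before Marchetti, Lund, Halvorsen and Bianchi (not paramedic-certified).
Among Marino and Nguyen, by date of academy graduation (earlier first): Marino (Jul 2, 2010) before Nguyen (Oct 23, 2017).
Among Marchetti, Lund, Halvorsen and Bianchi, by date of academy graduation (earlier first): Marchetti (Jan 4, 1992) before Lund (Aug 2, 1996) before Halvorsen (Aug 4, 1997) before Bianchi (May 3, 1999).
Full order: Varga, Marino, Nguyen, Marchetti, Lund, Halvorsen, Bianchi.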